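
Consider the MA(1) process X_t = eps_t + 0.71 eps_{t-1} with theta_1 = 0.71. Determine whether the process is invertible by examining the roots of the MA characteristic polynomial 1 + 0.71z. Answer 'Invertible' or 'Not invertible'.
\text{Invertible}

The MA(q) characteristic polynomial is P(z) = 1 + 0.71z.
Invertibility requires all roots to lie outside the unit circle, i.e. |z| > 1 for every root.
This is linear in z: 1 + (0.71) z = 0  =>  z = -1/(0.71) = -1.408451,  |z| = 1.408451.
Moduli of all roots: 1.4085.
All moduli strictly greater than 1? Yes.
Verdict: Invertible.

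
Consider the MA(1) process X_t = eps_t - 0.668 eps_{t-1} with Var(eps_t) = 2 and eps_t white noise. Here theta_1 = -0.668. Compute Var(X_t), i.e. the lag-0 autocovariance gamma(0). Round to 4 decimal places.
\gamma(0) = 2.8924

For an MA(q) process X_t = eps_t + sum_i theta_i eps_{t-i} with
Var(eps_t) = sigma^2, the variance is
  gamma(0) = sigma^2 * (1 + sum_i theta_i^2).
  sum_i theta_i^2 = (-0.668)^2 = 0.446224.
  gamma(0) = 2 * (1 + 0.446224) = 2 * 1.446224 = 2.892448, which rounds to 2.8924.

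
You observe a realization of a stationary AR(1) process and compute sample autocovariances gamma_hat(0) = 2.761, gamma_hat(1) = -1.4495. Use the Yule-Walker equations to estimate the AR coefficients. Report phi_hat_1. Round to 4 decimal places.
\hat\phi_{1} = -0.5250

The Yule-Walker equations for an AR(p) process read, in matrix form,
  Gamma_p phi = r_p,   with   (Gamma_p)_{ij} = gamma(|i - j|),
                       (r_p)_i = gamma(i),   i,j = 1..p.
Substitute the sample gammas (Toeplitz matrix and right-hand side of size 1):
  Gamma_p = [[2.761]]
  r_p     = [-1.4495]
With p = 1 this is the single equation gamma(0) phi_1 = gamma(1):
  phi_hat_1 = gamma(1) / gamma(0) = -1.4495 / 2.761 = -0.5250.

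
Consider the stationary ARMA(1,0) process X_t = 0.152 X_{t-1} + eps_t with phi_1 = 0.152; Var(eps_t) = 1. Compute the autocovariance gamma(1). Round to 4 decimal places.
\gamma(1) = 0.1556

Multiply the model equation by X_{t-k} and take expectations. With theta_0 = psi_0 = 1 and psi_j the MA(infinity) weights, this gives
  gamma(k) - sum_i phi_i gamma(k-i) = c_k,
  c_k = sigma^2 * sum_{j=k..q} theta_j psi_{j-k}   (c_k = 0 for k > q),
using gamma(-m) = gamma(m).
Pure AR (q = 0): c_0 = sigma^2 = 1, c_k = 0 for k >= 1.
Equations for k = 0 and k = 1 (AR order 1):
  gamma(0) = phi_1 gamma(1) + c_0
  gamma(1) = phi_1 gamma(0) + c_1
Substituting the second into the first: gamma(0) (1 - phi_1^2) = c_0 + phi_1 c_1, so
  gamma(0) = c_0 / (1 - phi_1^2) = 1 / (1 - (0.152)^2) = 1 / 0.976896 = 1.02365.
  gamma(1) = phi_1 gamma(0) = (0.152)(1.02365) = 0.155595.
Therefore gamma(1) = 0.1556 (to 4 decimal places).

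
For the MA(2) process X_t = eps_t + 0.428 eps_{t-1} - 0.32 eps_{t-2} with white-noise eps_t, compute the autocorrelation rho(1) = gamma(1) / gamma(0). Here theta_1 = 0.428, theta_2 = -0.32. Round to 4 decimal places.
\rho(1) = 0.2264

For an MA(q) process with theta_0 = 1, the autocovariance is
  gamma(k) = sigma^2 * sum_{i=0..q-k} theta_i * theta_{i+k},
and rho(k) = gamma(k) / gamma(0). Sigma^2 cancels.
  numerator   = (1)*(0.428) + (0.428)*(-0.32) = 0.29104.
  denominator = (1)^2 + (0.428)^2 + (-0.32)^2 = 1.285584.
  rho(1) = 0.29104 / 1.285584 = 0.2264.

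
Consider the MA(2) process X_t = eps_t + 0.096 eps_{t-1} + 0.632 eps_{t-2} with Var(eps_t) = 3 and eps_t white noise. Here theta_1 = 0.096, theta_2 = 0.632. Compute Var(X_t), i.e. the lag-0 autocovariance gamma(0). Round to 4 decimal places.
\gamma(0) = 4.2259

For an MA(q) process X_t = eps_t + sum_i theta_i eps_{t-i} with
Var(eps_t) = sigma^2, the variance is
  gamma(0) = sigma^2 * (1 + sum_i theta_i^2).
  sum_i theta_i^2 = (0.096)^2 + (0.632)^2 = 0.009216 + 0.399424 = 0.40864.
  gamma(0) = 3 * (1 + 0.40864) = 3 * 1.40864 = 4.22592, which rounds to 4.2259.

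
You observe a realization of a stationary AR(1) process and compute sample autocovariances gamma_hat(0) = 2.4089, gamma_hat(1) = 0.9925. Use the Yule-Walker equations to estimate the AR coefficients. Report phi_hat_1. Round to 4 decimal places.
\hat\phi_{1} = 0.4120

The Yule-Walker equations for an AR(p) process read, in matrix form,
  Gamma_p phi = r_p,   with   (Gamma_p)_{ij} = gamma(|i - j|),
                       (r_p)_i = gamma(i),   i,j = 1..p.
Substitute the sample gammas (Toeplitz matrix and right-hand side of size 1):
  Gamma_p = [[2.4089]]
  r_p     = [0.9925]
With p = 1 this is the single equation gamma(0) phi_1 = gamma(1):
  phi_hat_1 = gamma(1) / gamma(0) = 0.9925 / 2.4089 = 0.4120.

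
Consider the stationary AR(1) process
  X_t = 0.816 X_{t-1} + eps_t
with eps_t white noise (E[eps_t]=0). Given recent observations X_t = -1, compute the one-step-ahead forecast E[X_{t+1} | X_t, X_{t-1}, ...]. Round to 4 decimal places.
E[X_{t+1} \mid \mathcal F_t] = -0.8160

For an AR(p) model X_t = c + sum_i phi_i X_{t-i} + eps_t, the
one-step-ahead conditional mean is
  E[X_{t+1} | X_t, ...] = c + sum_i phi_i X_{t+1-i}.
Substitute known values:
  E[X_{t+1} | ...] = (0.816) * (-1)
                   = -0.8160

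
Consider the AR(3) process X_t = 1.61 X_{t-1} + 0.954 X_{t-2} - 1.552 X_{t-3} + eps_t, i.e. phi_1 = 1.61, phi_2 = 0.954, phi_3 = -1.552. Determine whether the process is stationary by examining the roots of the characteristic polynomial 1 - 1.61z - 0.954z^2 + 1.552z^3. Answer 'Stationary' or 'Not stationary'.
\text{Not stationary}

The AR(p) characteristic polynomial is P(z) = 1 - 1.61z - 0.954z^2 + 1.552z^3.
Stationarity requires all roots to lie outside the unit circle, i.e. |z| > 1 for every root.
Degree 3: look for a simple real root z0 first, then factor out (1 - z/z0) and solve the remaining quadratic.
Testing z0 = 0.625: P(0.625) = 1 + (-1.61)(0.625) + (-0.954)(0.625)^2 + (1.552)(0.625)^3
  = 1 + (-1.00625) + (-0.372656) + (0.378906) = 0.  So z_0 = 0.625 is a root, |z_0| = 0.625.
Divide out the factor (1 - 1.6 z) = (1 - z/z0) (since 1/z0 = 1.6):
  P(z) = (1 - 1.6 z)(1 + (-0.01) z + (-0.97) z^2)
  [check: z-coef -0.01 - (1.6) = -1.61; z^2-coef -0.97 - (1.6)(-0.01) = -0.954; z^3-coef -(1.6)(-0.97) = 1.552.]
Remaining roots from the quadratic factor 1 + (-0.01) z + (-0.97) z^2:
  Set 1 + (-0.01) z + (-0.97) z^2 = 0, i.e. a z^2 + b z + c = 0 with a = -0.97, b = -0.01, c = 1.
  Discriminant D = b^2 - 4ac = (-0.01)^2 - 4*(-0.97)*1 = 0.0001 - (-3.88) = 3.8801.
  D >= 0, so the roots are real: z = (-b +/- sqrt(D)) / (2a) = (0.01 +/- 1.969797) / (-1.94).
    z_1 = (0.01 + 1.969797) / (-1.94) = -1.0205,   |z_1| = 1.0205.
    z_2 = (0.01 - 1.969797) / (-1.94) = 1.0102,   |z_2| = 1.0102.
Moduli of all roots: 0.6250, 1.0205, 1.0102.
All moduli strictly greater than 1? No.
Verdict: Not stationary.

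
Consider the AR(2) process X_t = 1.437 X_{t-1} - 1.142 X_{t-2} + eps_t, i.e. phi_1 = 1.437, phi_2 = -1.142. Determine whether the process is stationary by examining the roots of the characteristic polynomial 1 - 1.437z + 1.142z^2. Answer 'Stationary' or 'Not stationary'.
\text{Not stationary}

The AR(p) characteristic polynomial is P(z) = 1 - 1.437z + 1.142z^2.
Stationarity requires all roots to lie outside the unit circle, i.e. |z| > 1 for every root.
Set 1 + (-1.437) z + (1.142) z^2 = 0, i.e. a z^2 + b z + c = 0 with a = 1.142, b = -1.437, c = 1.
Discriminant D = b^2 - 4ac = (-1.437)^2 - 4*(1.142)*1 = 2.064969 - (4.568) = -2.503031.
D < 0, so the roots are the complex-conjugate pair z = (-b +/- i sqrt(-D)) / (2a) = 0.6292 +/- 0.6927i.
For a conjugate pair |z|^2 = z * conj(z) = (product of roots) = c/a = 1/(1.142) = 0.875657, so |z| = sqrt(0.875657) = 0.9358 for both roots.
Moduli of all roots: 0.9358, 0.9358.
All moduli strictly greater than 1? No.
Verdict: Not stationary.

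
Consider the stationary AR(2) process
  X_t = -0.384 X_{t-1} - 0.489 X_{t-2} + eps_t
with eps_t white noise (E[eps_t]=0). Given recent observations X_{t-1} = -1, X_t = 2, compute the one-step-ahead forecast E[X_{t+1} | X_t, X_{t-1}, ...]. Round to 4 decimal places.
E[X_{t+1} \mid \mathcal F_t] = -0.2790

For an AR(p) model X_t = c + sum_i phi_i X_{t-i} + eps_t, the
one-step-ahead conditional mean is
  E[X_{t+1} | X_t, ...] = c + sum_i phi_i X_{t+1-i}.
Substitute known values:
  E[X_{t+1} | ...] = (-0.384) * (2) + (-0.489) * (-1)
                   = -0.2790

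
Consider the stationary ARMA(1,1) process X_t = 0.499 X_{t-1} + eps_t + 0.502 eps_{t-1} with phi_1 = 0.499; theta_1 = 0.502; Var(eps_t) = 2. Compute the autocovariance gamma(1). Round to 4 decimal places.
\gamma(1) = 3.3336

Multiply the model equation by X_{t-k} and take expectations. With theta_0 = psi_0 = 1 and psi_j the MA(infinity) weights, this gives
  gamma(k) - sum_i phi_i gamma(k-i) = c_k,
  c_k = sigma^2 * sum_{j=k..q} theta_j psi_{j-k}   (c_k = 0 for k > q),
using gamma(-m) = gamma(m).
psi-weights needed (psi_j = theta_j + sum_i phi_i psi_{j-i}):
  psi_1 = theta_1 + phi_1 = 0.502 + (0.499) = 1.001
Right-hand sides:
  c_0 = sigma^2 (1 + theta_1 psi_1) = 2 * (1 + (0.502)(1.001)) = 2 * 1.502502 = 3.005004
  c_1 = sigma^2 theta_1 = 2 * (0.502) = 1.004
  c_2 = 0
Equations for k = 0 and k = 1 (AR order 1):
  gamma(0) = phi_1 gamma(1) + c_0
  gamma(1) = phi_1 gamma(0) + c_1
Substituting the second into the first: gamma(0) (1 - phi_1^2) = c_0 + phi_1 c_1, so
  gamma(0) = (c_0 + phi_1 c_1) / (1 - phi_1^2) = (3.005004 + (0.499)(1.004)) / (1 - (0.499)^2) = 3.506 / 0.750999 = 4.668448.
  gamma(1) = phi_1 gamma(0) + c_1 = (0.499)(4.668448) + (1.004) = 3.333556.
Therefore gamma(1) = 3.3336 (to 4 decimal places).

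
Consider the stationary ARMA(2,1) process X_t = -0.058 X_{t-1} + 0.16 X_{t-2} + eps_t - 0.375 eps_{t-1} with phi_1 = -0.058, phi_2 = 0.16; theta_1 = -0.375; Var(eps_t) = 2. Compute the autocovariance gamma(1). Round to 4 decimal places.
\gamma(1) = -1.0627

Multiply the model equation by X_{t-k} and take expectations. With theta_0 = psi_0 = 1 and psi_j the MA(infinity) weights, this gives
  gamma(k) - sum_i phi_i gamma(k-i) = c_k,
  c_k = sigma^2 * sum_{j=k..q} theta_j psi_{j-k}   (c_k = 0 for k > q),
using gamma(-m) = gamma(m).
psi-weights needed (psi_j = theta_j + sum_i phi_i psi_{j-i}):
  psi_1 = theta_1 + phi_1 = -0.375 + (-0.058) = -0.433
Right-hand sides:
  c_0 = sigma^2 (1 + theta_1 psi_1) = 2 * (1 + (-0.375)(-0.433)) = 2 * 1.162375 = 2.32475
  c_1 = sigma^2 theta_1 = 2 * (-0.375) = -0.75
  c_2 = 0
Equations for k = 0, 1, 2 (AR order 2, c_2 = 0):
  (E0) gamma(0) = phi_1 gamma(1) + phi_2 gamma(2) + c_0
  (E1) gamma(1) = phi_1 gamma(0) + phi_2 gamma(1) + c_1
  (E2) gamma(2) = phi_1 gamma(1) + phi_2 gamma(0)
From (E1): gamma(1) = A gamma(0) + B with
  A = phi_1 / (1 - phi_2) = -0.058 / 0.84 = -0.069048,   B = c_1 / (1 - phi_2) = -0.75 / 0.84 = -0.892857.
Insert (E2) into (E0): gamma(0) (1 - phi_2^2) = phi_1 (1 + phi_2) gamma(1) + c_0.
  phi_1 (1 + phi_2) = (-0.058)(1.16) = -0.06728,   1 - phi_2^2 = 0.9744.
Replace gamma(1) by A gamma(0) + B and collect gamma(0):
  gamma(0) [0.9744 - (-0.06728)(-0.069048)] = (-0.06728)(-0.892857) + 2.32475
  gamma(0) * 0.969754 = 2.384821
  gamma(0) = 2.384821 / 0.969754 = 2.459201.
  gamma(1) = A gamma(0) + B = (-0.069048)(2.459201) + (-0.892857) = -1.062659.
Therefore gamma(1) = -1.0627 (to 4 decimal places).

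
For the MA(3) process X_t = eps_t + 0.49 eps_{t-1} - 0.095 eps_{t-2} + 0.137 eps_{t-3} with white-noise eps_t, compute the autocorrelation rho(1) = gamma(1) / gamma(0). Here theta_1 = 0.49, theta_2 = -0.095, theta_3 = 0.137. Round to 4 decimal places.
\rho(1) = 0.3395

For an MA(q) process with theta_0 = 1, the autocovariance is
  gamma(k) = sigma^2 * sum_{i=0..q-k} theta_i * theta_{i+k},
and rho(k) = gamma(k) / gamma(0). Sigma^2 cancels.
  numerator   = (1)*(0.49) + (0.49)*(-0.095) + (-0.095)*(0.137) = 0.430435.
  denominator = (1)^2 + (0.49)^2 + (-0.095)^2 + (0.137)^2 = 1.267894.
  rho(1) = 0.430435 / 1.267894 = 0.3395.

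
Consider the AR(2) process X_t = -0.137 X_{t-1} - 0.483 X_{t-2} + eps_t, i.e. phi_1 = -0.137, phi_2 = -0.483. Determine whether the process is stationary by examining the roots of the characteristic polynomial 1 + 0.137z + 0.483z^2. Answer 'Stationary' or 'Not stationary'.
\text{Stationary}

The AR(p) characteristic polynomial is P(z) = 1 + 0.137z + 0.483z^2.
Stationarity requires all roots to lie outside the unit circle, i.e. |z| > 1 for every root.
Set 1 + (0.137) z + (0.483) z^2 = 0, i.e. a z^2 + b z + c = 0 with a = 0.483, b = 0.137, c = 1.
Discriminant D = b^2 - 4ac = (0.137)^2 - 4*(0.483)*1 = 0.018769 - (1.932) = -1.913231.
D < 0, so the roots are the complex-conjugate pair z = (-b +/- i sqrt(-D)) / (2a) = -0.1418 +/- 1.4319i.
For a conjugate pair |z|^2 = z * conj(z) = (product of roots) = c/a = 1/(0.483) = 2.070393, so |z| = sqrt(2.070393) = 1.4389 for both roots.
Moduli of all roots: 1.4389, 1.4389.
All moduli strictly greater than 1? Yes.
Verdict: Stationary.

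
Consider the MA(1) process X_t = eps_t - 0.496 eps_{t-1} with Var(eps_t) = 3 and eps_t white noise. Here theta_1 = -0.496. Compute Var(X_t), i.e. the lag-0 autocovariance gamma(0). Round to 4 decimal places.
\gamma(0) = 3.7380

For an MA(q) process X_t = eps_t + sum_i theta_i eps_{t-i} with
Var(eps_t) = sigma^2, the variance is
  gamma(0) = sigma^2 * (1 + sum_i theta_i^2).
  sum_i theta_i^2 = (-0.496)^2 = 0.246016.
  gamma(0) = 3 * (1 + 0.246016) = 3 * 1.246016 = 3.738048, which rounds to 3.7380.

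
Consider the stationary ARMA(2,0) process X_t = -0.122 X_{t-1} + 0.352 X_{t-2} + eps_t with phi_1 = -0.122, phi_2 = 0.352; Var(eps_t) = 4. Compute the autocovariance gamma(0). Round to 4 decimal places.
\gamma(0) = 4.7335

Multiply the model equation by X_{t-k} and take expectations. With theta_0 = psi_0 = 1 and psi_j the MA(infinity) weights, this gives
  gamma(k) - sum_i phi_i gamma(k-i) = c_k,
  c_k = sigma^2 * sum_{j=k..q} theta_j psi_{j-k}   (c_k = 0 for k > q),
using gamma(-m) = gamma(m).
Pure AR (q = 0): c_0 = sigma^2 = 4, c_k = 0 for k >= 1.
Equations for k = 0, 1, 2 (AR order 2, c_2 = 0):
  (E0) gamma(0) = phi_1 gamma(1) + phi_2 gamma(2) + c_0
  (E1) gamma(1) = phi_1 gamma(0) + phi_2 gamma(1) + c_1
  (E2) gamma(2) = phi_1 gamma(1) + phi_2 gamma(0)
From (E1): gamma(1) = A gamma(0) + B with
  A = phi_1 / (1 - phi_2) = -0.122 / 0.648 = -0.188272,   B = c_1 / (1 - phi_2) = 0 / 0.648 = 0.
Insert (E2) into (E0): gamma(0) (1 - phi_2^2) = phi_1 (1 + phi_2) gamma(1) + c_0.
  phi_1 (1 + phi_2) = (-0.122)(1.352) = -0.164944,   1 - phi_2^2 = 0.876096.
Replace gamma(1) by A gamma(0) + B and collect gamma(0):
  gamma(0) [0.876096 - (-0.164944)(-0.188272)] = c_0 = 4
  gamma(0) * 0.845042 = 4
  gamma(0) = 4 / 0.845042 = 4.733494.
Therefore gamma(0) = 4.7335 (to 4 decimal places).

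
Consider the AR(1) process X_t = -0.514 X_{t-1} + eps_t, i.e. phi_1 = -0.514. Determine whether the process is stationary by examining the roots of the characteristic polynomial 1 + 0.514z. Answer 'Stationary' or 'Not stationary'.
\text{Stationary}

The AR(p) characteristic polynomial is P(z) = 1 + 0.514z.
Stationarity requires all roots to lie outside the unit circle, i.e. |z| > 1 for every root.
This is linear in z: 1 + (0.514) z = 0  =>  z = -1/(0.514) = -1.945525,  |z| = 1.945525.
Moduli of all roots: 1.9455.
All moduli strictly greater than 1? Yes.
Verdict: Stationary.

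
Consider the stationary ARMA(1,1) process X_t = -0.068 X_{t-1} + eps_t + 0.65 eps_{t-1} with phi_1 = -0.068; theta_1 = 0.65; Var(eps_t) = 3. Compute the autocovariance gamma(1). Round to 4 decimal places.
\gamma(1) = 1.6766

Multiply the model equation by X_{t-k} and take expectations. With theta_0 = psi_0 = 1 and psi_j the MA(infinity) weights, this gives
  gamma(k) - sum_i phi_i gamma(k-i) = c_k,
  c_k = sigma^2 * sum_{j=k..q} theta_j psi_{j-k}   (c_k = 0 for k > q),
using gamma(-m) = gamma(m).
psi-weights needed (psi_j = theta_j + sum_i phi_i psi_{j-i}):
  psi_1 = theta_1 + phi_1 = 0.65 + (-0.068) = 0.582
Right-hand sides:
  c_0 = sigma^2 (1 + theta_1 psi_1) = 3 * (1 + (0.65)(0.582)) = 3 * 1.3783 = 4.1349
  c_1 = sigma^2 theta_1 = 3 * (0.65) = 1.95
  c_2 = 0
Equations for k = 0 and k = 1 (AR order 1):
  gamma(0) = phi_1 gamma(1) + c_0
  gamma(1) = phi_1 gamma(0) + c_1
Substituting the second into the first: gamma(0) (1 - phi_1^2) = c_0 + phi_1 c_1, so
  gamma(0) = (c_0 + phi_1 c_1) / (1 - phi_1^2) = (4.1349 + (-0.068)(1.95)) / (1 - (-0.068)^2) = 4.0023 / 0.995376 = 4.020893.
  gamma(1) = phi_1 gamma(0) + c_1 = (-0.068)(4.020893) + (1.95) = 1.676579.
Therefore gamma(1) = 1.6766 (to 4 decimal places).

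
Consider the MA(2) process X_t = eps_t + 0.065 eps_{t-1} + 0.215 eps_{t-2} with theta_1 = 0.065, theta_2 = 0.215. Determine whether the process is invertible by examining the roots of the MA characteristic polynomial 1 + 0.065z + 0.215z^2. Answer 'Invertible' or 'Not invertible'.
\text{Invertible}

The MA(q) characteristic polynomial is P(z) = 1 + 0.065z + 0.215z^2.
Invertibility requires all roots to lie outside the unit circle, i.e. |z| > 1 for every root.
Set 1 + (0.065) z + (0.215) z^2 = 0, i.e. a z^2 + b z + c = 0 with a = 0.215, b = 0.065, c = 1.
Discriminant D = b^2 - 4ac = (0.065)^2 - 4*(0.215)*1 = 0.004225 - (0.86) = -0.855775.
D < 0, so the roots are the complex-conjugate pair z = (-b +/- i sqrt(-D)) / (2a) = -0.1512 +/- 2.1514i.
For a conjugate pair |z|^2 = z * conj(z) = (product of roots) = c/a = 1/(0.215) = 4.651163, so |z| = sqrt(4.651163) = 2.1567 for both roots.
Moduli of all roots: 2.1567, 2.1567.
All moduli strictly greater than 1? Yes.
Verdict: Invertible.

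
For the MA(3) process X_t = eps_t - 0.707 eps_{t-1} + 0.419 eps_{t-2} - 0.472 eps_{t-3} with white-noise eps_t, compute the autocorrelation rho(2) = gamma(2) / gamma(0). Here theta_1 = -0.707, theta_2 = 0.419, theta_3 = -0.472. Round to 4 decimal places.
\rho(2) = 0.3965

For an MA(q) process with theta_0 = 1, the autocovariance is
  gamma(k) = sigma^2 * sum_{i=0..q-k} theta_i * theta_{i+k},
and rho(k) = gamma(k) / gamma(0). Sigma^2 cancels.
  numerator   = (1)*(0.419) + (-0.707)*(-0.472) = 0.752704.
  denominator = (1)^2 + (-0.707)^2 + (0.419)^2 + (-0.472)^2 = 1.898194.
  rho(2) = 0.752704 / 1.898194 = 0.3965.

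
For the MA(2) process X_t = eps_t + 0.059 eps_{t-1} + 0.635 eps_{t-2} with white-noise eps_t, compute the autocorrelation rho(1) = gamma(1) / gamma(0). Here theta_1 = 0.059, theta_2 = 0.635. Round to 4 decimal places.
\rho(1) = 0.0686

For an MA(q) process with theta_0 = 1, the autocovariance is
  gamma(k) = sigma^2 * sum_{i=0..q-k} theta_i * theta_{i+k},
and rho(k) = gamma(k) / gamma(0). Sigma^2 cancels.
  numerator   = (1)*(0.059) + (0.059)*(0.635) = 0.096465.
  denominator = (1)^2 + (0.059)^2 + (0.635)^2 = 1.406706.
  rho(1) = 0.096465 / 1.406706 = 0.0686.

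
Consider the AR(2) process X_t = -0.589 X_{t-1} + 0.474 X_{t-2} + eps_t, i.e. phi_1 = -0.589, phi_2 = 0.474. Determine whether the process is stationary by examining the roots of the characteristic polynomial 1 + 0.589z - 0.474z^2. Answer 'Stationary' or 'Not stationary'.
\text{Not stationary}

The AR(p) characteristic polynomial is P(z) = 1 + 0.589z - 0.474z^2.
Stationarity requires all roots to lie outside the unit circle, i.e. |z| > 1 for every root.
Set 1 + (0.589) z + (-0.474) z^2 = 0, i.e. a z^2 + b z + c = 0 with a = -0.474, b = 0.589, c = 1.
Discriminant D = b^2 - 4ac = (0.589)^2 - 4*(-0.474)*1 = 0.346921 - (-1.896) = 2.242921.
D >= 0, so the roots are real: z = (-b +/- sqrt(D)) / (2a) = (-0.589 +/- 1.497638) / (-0.948).
  z_1 = (-0.589 + 1.497638) / (-0.948) = -0.9585,   |z_1| = 0.9585.
  z_2 = (-0.589 - 1.497638) / (-0.948) = 2.2011,   |z_2| = 2.2011.
Moduli of all roots: 0.9585, 2.2011.
All moduli strictly greater than 1? No.
Verdict: Not stationary.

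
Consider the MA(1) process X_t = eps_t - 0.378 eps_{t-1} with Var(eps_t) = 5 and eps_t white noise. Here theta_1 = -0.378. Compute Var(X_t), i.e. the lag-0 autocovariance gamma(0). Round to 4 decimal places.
\gamma(0) = 5.7144

For an MA(q) process X_t = eps_t + sum_i theta_i eps_{t-i} with
Var(eps_t) = sigma^2, the variance is
  gamma(0) = sigma^2 * (1 + sum_i theta_i^2).
  sum_i theta_i^2 = (-0.378)^2 = 0.142884.
  gamma(0) = 5 * (1 + 0.142884) = 5 * 1.142884 = 5.71442, which rounds to 5.7144.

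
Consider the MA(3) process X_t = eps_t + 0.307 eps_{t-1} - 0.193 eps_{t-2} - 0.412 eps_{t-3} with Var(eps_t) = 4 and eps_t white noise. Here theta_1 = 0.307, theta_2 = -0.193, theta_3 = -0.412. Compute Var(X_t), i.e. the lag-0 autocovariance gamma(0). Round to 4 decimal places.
\gamma(0) = 5.2050

For an MA(q) process X_t = eps_t + sum_i theta_i eps_{t-i} with
Var(eps_t) = sigma^2, the variance is
  gamma(0) = sigma^2 * (1 + sum_i theta_i^2).
  sum_i theta_i^2 = (0.307)^2 + (-0.193)^2 + (-0.412)^2 = 0.094249 + 0.037249 + 0.169744 = 0.301242.
  gamma(0) = 4 * (1 + 0.301242) = 4 * 1.301242 = 5.204968, which rounds to 5.2050.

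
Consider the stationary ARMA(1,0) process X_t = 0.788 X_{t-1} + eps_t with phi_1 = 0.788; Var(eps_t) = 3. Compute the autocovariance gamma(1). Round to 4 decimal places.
\gamma(1) = 6.2365

Multiply the model equation by X_{t-k} and take expectations. With theta_0 = psi_0 = 1 and psi_j the MA(infinity) weights, this gives
  gamma(k) - sum_i phi_i gamma(k-i) = c_k,
  c_k = sigma^2 * sum_{j=k..q} theta_j psi_{j-k}   (c_k = 0 for k > q),
using gamma(-m) = gamma(m).
Pure AR (q = 0): c_0 = sigma^2 = 3, c_k = 0 for k >= 1.
Equations for k = 0 and k = 1 (AR order 1):
  gamma(0) = phi_1 gamma(1) + c_0
  gamma(1) = phi_1 gamma(0) + c_1
Substituting the second into the first: gamma(0) (1 - phi_1^2) = c_0 + phi_1 c_1, so
  gamma(0) = c_0 / (1 - phi_1^2) = 3 / (1 - (0.788)^2) = 3 / 0.379056 = 7.914398.
  gamma(1) = phi_1 gamma(0) = (0.788)(7.914398) = 6.236546.
Therefore gamma(1) = 6.2365 (to 4 decimal places).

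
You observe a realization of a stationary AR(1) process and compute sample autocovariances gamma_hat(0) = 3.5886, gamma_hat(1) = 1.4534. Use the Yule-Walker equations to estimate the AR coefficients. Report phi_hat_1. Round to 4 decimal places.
\hat\phi_{1} = 0.4050

The Yule-Walker equations for an AR(p) process read, in matrix form,
  Gamma_p phi = r_p,   with   (Gamma_p)_{ij} = gamma(|i - j|),
                       (r_p)_i = gamma(i),   i,j = 1..p.
Substitute the sample gammas (Toeplitz matrix and right-hand side of size 1):
  Gamma_p = [[3.5886]]
  r_p     = [1.4534]
With p = 1 this is the single equation gamma(0) phi_1 = gamma(1):
  phi_hat_1 = gamma(1) / gamma(0) = 1.4534 / 3.5886 = 0.4050.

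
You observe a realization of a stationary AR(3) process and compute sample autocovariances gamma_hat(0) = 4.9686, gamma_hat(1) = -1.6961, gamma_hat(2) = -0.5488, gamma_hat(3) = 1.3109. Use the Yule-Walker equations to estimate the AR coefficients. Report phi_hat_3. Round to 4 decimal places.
\hat\phi_{3} = 0.1560

The Yule-Walker equations for an AR(p) process read, in matrix form,
  Gamma_p phi = r_p,   with   (Gamma_p)_{ij} = gamma(|i - j|),
                       (r_p)_i = gamma(i),   i,j = 1..p.
Substitute the sample gammas (Toeplitz matrix and right-hand side of size 3):
  Gamma_p = [[4.9686, -1.6961, -0.5488], [-1.6961, 4.9686, -1.6961], [-0.5488, -1.6961, 4.9686]]
  r_p     = [-1.6961, -0.5488, 1.3109]
Written out (R1..R3):
  (R1) 4.9686 phi_1 - 1.6961 phi_2 - 0.5488 phi_3 = -1.6961
  (R2) -1.6961 phi_1 + 4.9686 phi_2 - 1.6961 phi_3 = -0.5488
  (R3) -0.5488 phi_1 - 1.6961 phi_2 + 4.9686 phi_3 = 1.3109
Gaussian elimination:
  R2 <- R2 - (-1.6961/4.9686) R1 = R2 - (-0.341364) R1:  4.389613 phi_2 - 1.88344 phi_3 = -1.127787
  R3 <- R3 - (-0.5488/4.9686) R1 = R3 - (-0.110454) R1:  -1.88344 phi_2 + 4.907983 phi_3 = 1.12356
  R3 <- R3 - (-1.88344/4.389613) R2 = R3 - (-0.429068) R2:  4.09986 phi_3 = 0.639663
Back-substitution:
  phi_hat_3 = 0.639663 / 4.09986 = 0.156021
  phi_hat_2 = (-1.127787 - (-1.88344)(0.156021)) / 4.389613 = -0.189978
  phi_hat_1 = (-1.6961 - (-1.6961)(-0.189978) - (-0.5488)(0.156021)) / 4.9686 = -0.388982
So phi_hat = [-0.3890, -0.1900, 0.1560].
Therefore phi_hat_3 = 0.1560.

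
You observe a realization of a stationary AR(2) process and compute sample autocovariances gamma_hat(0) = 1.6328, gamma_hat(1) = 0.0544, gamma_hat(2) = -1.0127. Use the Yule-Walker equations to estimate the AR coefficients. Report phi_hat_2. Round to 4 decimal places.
\hat\phi_{2} = -0.6220

The Yule-Walker equations for an AR(p) process read, in matrix form,
  Gamma_p phi = r_p,   with   (Gamma_p)_{ij} = gamma(|i - j|),
                       (r_p)_i = gamma(i),   i,j = 1..p.
Substitute the sample gammas (Toeplitz matrix and right-hand side of size 2):
  Gamma_p = [[1.6328, 0.0544], [0.0544, 1.6328]]
  r_p     = [0.0544, -1.0127]
Written out:
  1.6328 phi_1 + 0.0544 phi_2 = 0.0544
  0.0544 phi_1 + 1.6328 phi_2 = -1.0127
Solve by Cramer's rule:
  det = gamma(0)^2 - gamma(1)^2 = (1.6328)^2 - (0.0544)^2 = 2.66603584 - 0.00295936 = 2.66307648
  phi_hat_1 = [gamma(1) gamma(0) - gamma(1) gamma(2)] / det = [(0.0544)(1.6328) - (0.0544)(-1.0127)] / 2.66307648 = 0.1439152 / 2.66307648 = 0.054
  phi_hat_2 = [gamma(0) gamma(2) - gamma(1)^2] / det = [(1.6328)(-1.0127) - (0.0544)^2] / 2.66307648 = -1.65649592 / 2.66307648 = -0.622
So phi_hat = [0.0540, -0.6220].
Therefore phi_hat_2 = -0.6220.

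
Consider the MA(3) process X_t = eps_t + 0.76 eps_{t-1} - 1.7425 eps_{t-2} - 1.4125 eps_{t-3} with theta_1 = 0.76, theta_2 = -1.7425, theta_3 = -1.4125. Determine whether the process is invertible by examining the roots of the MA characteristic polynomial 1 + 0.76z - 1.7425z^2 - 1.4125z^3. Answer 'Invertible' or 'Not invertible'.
\text{Not invertible}

The MA(q) characteristic polynomial is P(z) = 1 + 0.76z - 1.7425z^2 - 1.4125z^3.
Invertibility requires all roots to lie outside the unit circle, i.e. |z| > 1 for every root.
Degree 3: look for a simple real root z0 first, then factor out (1 - z/z0) and solve the remaining quadratic.
Testing z0 = -0.8: P(-0.8) = 1 + (0.76)(-0.8) + (-1.7425)(-0.8)^2 + (-1.4125)(-0.8)^3
  = 1 + (-0.608) + (-1.1152) + (0.7232) = 0.  So z_0 = -0.8 is a root, |z_0| = 0.8.
Divide out the factor (1 + 1.25 z) = (1 - z/z0) (since 1/z0 = -1.25):
  P(z) = (1 + 1.25 z)(1 + (-0.49) z + (-1.13) z^2)
  [check: z-coef -0.49 - (-1.25) = 0.76; z^2-coef -1.13 - (-1.25)(-0.49) = -1.7425; z^3-coef -(-1.25)(-1.13) = -1.4125.]
Remaining roots from the quadratic factor 1 + (-0.49) z + (-1.13) z^2:
  Set 1 + (-0.49) z + (-1.13) z^2 = 0, i.e. a z^2 + b z + c = 0 with a = -1.13, b = -0.49, c = 1.
  Discriminant D = b^2 - 4ac = (-0.49)^2 - 4*(-1.13)*1 = 0.2401 - (-4.52) = 4.7601.
  D >= 0, so the roots are real: z = (-b +/- sqrt(D)) / (2a) = (0.49 +/- 2.181765) / (-2.26).
    z_1 = (0.49 + 2.181765) / (-2.26) = -1.1822,   |z_1| = 1.1822.
    z_2 = (0.49 - 2.181765) / (-2.26) = 0.7486,   |z_2| = 0.7486.
Moduli of all roots: 0.8000, 1.1822, 0.7486.
All moduli strictly greater than 1? No.
Verdict: Not invertible.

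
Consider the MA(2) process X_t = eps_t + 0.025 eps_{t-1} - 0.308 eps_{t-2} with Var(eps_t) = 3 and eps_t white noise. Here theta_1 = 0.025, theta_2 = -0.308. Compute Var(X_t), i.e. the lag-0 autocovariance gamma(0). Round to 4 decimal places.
\gamma(0) = 3.2865

For an MA(q) process X_t = eps_t + sum_i theta_i eps_{t-i} with
Var(eps_t) = sigma^2, the variance is
  gamma(0) = sigma^2 * (1 + sum_i theta_i^2).
  sum_i theta_i^2 = (0.025)^2 + (-0.308)^2 = 0.000625 + 0.094864 = 0.095489.
  gamma(0) = 3 * (1 + 0.095489) = 3 * 1.095489 = 3.286467, which rounds to 3.2865.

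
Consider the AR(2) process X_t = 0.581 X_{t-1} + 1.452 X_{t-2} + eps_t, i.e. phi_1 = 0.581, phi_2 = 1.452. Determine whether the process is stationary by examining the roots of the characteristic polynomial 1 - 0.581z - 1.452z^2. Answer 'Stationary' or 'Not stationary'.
\text{Not stationary}

The AR(p) characteristic polynomial is P(z) = 1 - 0.581z - 1.452z^2.
Stationarity requires all roots to lie outside the unit circle, i.e. |z| > 1 for every root.
Set 1 + (-0.581) z + (-1.452) z^2 = 0, i.e. a z^2 + b z + c = 0 with a = -1.452, b = -0.581, c = 1.
Discriminant D = b^2 - 4ac = (-0.581)^2 - 4*(-1.452)*1 = 0.337561 - (-5.808) = 6.145561.
D >= 0, so the roots are real: z = (-b +/- sqrt(D)) / (2a) = (0.581 +/- 2.479024) / (-2.904).
  z_1 = (0.581 + 2.479024) / (-2.904) = -1.0537,   |z_1| = 1.0537.
  z_2 = (0.581 - 2.479024) / (-2.904) = 0.6536,   |z_2| = 0.6536.
Moduli of all roots: 1.0537, 0.6536.
All moduli strictly greater than 1? No.
Verdict: Not stationary.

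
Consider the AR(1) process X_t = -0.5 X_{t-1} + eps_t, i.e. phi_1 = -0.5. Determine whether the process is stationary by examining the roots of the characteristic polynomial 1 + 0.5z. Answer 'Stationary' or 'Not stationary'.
\text{Stationary}

The AR(p) characteristic polynomial is P(z) = 1 + 0.5z.
Stationarity requires all roots to lie outside the unit circle, i.e. |z| > 1 for every root.
This is linear in z: 1 + (0.5) z = 0  =>  z = -1/(0.5) = -2,  |z| = 2.
Moduli of all roots: 2.0000.
All moduli strictly greater than 1? Yes.
Verdict: Stationary.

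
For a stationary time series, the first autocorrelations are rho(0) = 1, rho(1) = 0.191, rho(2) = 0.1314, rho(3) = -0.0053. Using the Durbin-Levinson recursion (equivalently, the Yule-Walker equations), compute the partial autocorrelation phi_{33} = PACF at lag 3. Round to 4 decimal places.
\phi_{33} = -0.0490

The PACF at lag k is phi_{kk}, the last component of the solution
to the Yule-Walker system G_k phi = r_k where
  (G_k)_{ij} = rho(|i - j|), (r_k)_i = rho(i), i,j = 1..k.
Equivalently, Durbin-Levinson gives phi_{kk} iteratively:
  phi_{11} = rho(1)
  phi_{kk} = [rho(k) - sum_{j=1..k-1} phi_{k-1,j} rho(k-j)]
            / [1 - sum_{j=1..k-1} phi_{k-1,j} rho(j)],
  phi_{k,j} = phi_{k-1,j} - phi_{kk} phi_{k-1,k-j},  j = 1..k-1.
Step k = 1:
  phi_11 = rho(1) = 0.191.
Step k = 2:
  phi_22 = [rho(2) - phi_11 rho(1)] / [1 - phi_11 rho(1)] = [0.1314 - (0.191)(0.191)] / [1 - (0.191)(0.191)]
         = 0.094919 / 0.963519 = 0.098513.
  Update: phi_21 = phi_11 - phi_22 phi_11 = 0.191 - (0.098513)(0.191) = 0.172184.
Step k = 3:
  phi_33 = [rho(3) - phi_21 rho(2) - phi_22 rho(1)] / [1 - phi_21 rho(1) - phi_22 rho(2)]
    numerator   = -0.0053 - (0.172184)(0.1314) - (0.098513)(0.191) = -0.04674094
    denominator = 1 - (0.172184)(0.191) - (0.098513)(0.1314) = 0.95416826
  phi_33 = -0.04674094 / 0.95416826 = -0.049.
Therefore phi_{33} = -0.0490.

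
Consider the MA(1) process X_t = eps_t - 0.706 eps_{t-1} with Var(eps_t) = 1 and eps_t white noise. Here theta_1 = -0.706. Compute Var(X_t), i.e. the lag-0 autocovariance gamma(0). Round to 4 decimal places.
\gamma(0) = 1.4984

For an MA(q) process X_t = eps_t + sum_i theta_i eps_{t-i} with
Var(eps_t) = sigma^2, the variance is
  gamma(0) = sigma^2 * (1 + sum_i theta_i^2).
  sum_i theta_i^2 = (-0.706)^2 = 0.498436.
  gamma(0) = 1 * (1 + 0.498436) = 1 * 1.498436 = 1.498436, which rounds to 1.4984.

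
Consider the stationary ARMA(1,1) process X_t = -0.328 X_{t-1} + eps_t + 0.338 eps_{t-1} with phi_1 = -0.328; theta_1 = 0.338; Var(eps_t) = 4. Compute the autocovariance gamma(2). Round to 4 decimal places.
\gamma(2) = -0.0131

Multiply the model equation by X_{t-k} and take expectations. With theta_0 = psi_0 = 1 and psi_j the MA(infinity) weights, this gives
  gamma(k) - sum_i phi_i gamma(k-i) = c_k,
  c_k = sigma^2 * sum_{j=k..q} theta_j psi_{j-k}   (c_k = 0 for k > q),
using gamma(-m) = gamma(m).
psi-weights needed (psi_j = theta_j + sum_i phi_i psi_{j-i}):
  psi_1 = theta_1 + phi_1 = 0.338 + (-0.328) = 0.01
Right-hand sides:
  c_0 = sigma^2 (1 + theta_1 psi_1) = 4 * (1 + (0.338)(0.01)) = 4 * 1.00338 = 4.01352
  c_1 = sigma^2 theta_1 = 4 * (0.338) = 1.352
  c_2 = 0
Equations for k = 0 and k = 1 (AR order 1):
  gamma(0) = phi_1 gamma(1) + c_0
  gamma(1) = phi_1 gamma(0) + c_1
Substituting the second into the first: gamma(0) (1 - phi_1^2) = c_0 + phi_1 c_1, so
  gamma(0) = (c_0 + phi_1 c_1) / (1 - phi_1^2) = (4.01352 + (-0.328)(1.352)) / (1 - (-0.328)^2) = 3.570064 / 0.892416 = 4.000448.
  gamma(1) = phi_1 gamma(0) + c_1 = (-0.328)(4.000448) + (1.352) = 0.039853.
For k = 2 (> q): gamma(2) = phi_1 gamma(1) = (-0.328)(0.039853) = -0.013072.
Therefore gamma(2) = -0.0131 (to 4 decimal places).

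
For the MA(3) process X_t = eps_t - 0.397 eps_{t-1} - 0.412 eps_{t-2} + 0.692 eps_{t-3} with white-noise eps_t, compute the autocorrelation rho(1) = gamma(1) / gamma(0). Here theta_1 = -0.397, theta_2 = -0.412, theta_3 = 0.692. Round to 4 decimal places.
\rho(1) = -0.2871

For an MA(q) process with theta_0 = 1, the autocovariance is
  gamma(k) = sigma^2 * sum_{i=0..q-k} theta_i * theta_{i+k},
and rho(k) = gamma(k) / gamma(0). Sigma^2 cancels.
  numerator   = (1)*(-0.397) + (-0.397)*(-0.412) + (-0.412)*(0.692) = -0.51854.
  denominator = (1)^2 + (-0.397)^2 + (-0.412)^2 + (0.692)^2 = 1.806217.
  rho(1) = -0.51854 / 1.806217 = -0.2871.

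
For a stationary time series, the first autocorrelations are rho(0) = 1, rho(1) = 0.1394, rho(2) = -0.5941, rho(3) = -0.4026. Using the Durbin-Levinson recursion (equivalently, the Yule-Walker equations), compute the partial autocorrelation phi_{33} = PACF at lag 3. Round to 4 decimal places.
\phi_{33} = -0.3029

The PACF at lag k is phi_{kk}, the last component of the solution
to the Yule-Walker system G_k phi = r_k where
  (G_k)_{ij} = rho(|i - j|), (r_k)_i = rho(i), i,j = 1..k.
Equivalently, Durbin-Levinson gives phi_{kk} iteratively:
  phi_{11} = rho(1)
  phi_{kk} = [rho(k) - sum_{j=1..k-1} phi_{k-1,j} rho(k-j)]
            / [1 - sum_{j=1..k-1} phi_{k-1,j} rho(j)],
  phi_{k,j} = phi_{k-1,j} - phi_{kk} phi_{k-1,k-j},  j = 1..k-1.
Step k = 1:
  phi_11 = rho(1) = 0.1394.
Step k = 2:
  phi_22 = [rho(2) - phi_11 rho(1)] / [1 - phi_11 rho(1)] = [-0.5941 - (0.1394)(0.1394)] / [1 - (0.1394)(0.1394)]
         = -0.61353236 / 0.98056764 = -0.625691.
  Update: phi_21 = phi_11 - phi_22 phi_11 = 0.1394 - (-0.625691)(0.1394) = 0.226621.
Step k = 3:
  phi_33 = [rho(3) - phi_21 rho(2) - phi_22 rho(1)] / [1 - phi_21 rho(1) - phi_22 rho(2)]
    numerator   = -0.4026 - (0.226621)(-0.5941) - (-0.625691)(0.1394) = -0.18074294
    denominator = 1 - (0.226621)(0.1394) - (-0.625691)(-0.5941) = 0.59668596
  phi_33 = -0.18074294 / 0.59668596 = -0.3029.
Therefore phi_{33} = -0.3029.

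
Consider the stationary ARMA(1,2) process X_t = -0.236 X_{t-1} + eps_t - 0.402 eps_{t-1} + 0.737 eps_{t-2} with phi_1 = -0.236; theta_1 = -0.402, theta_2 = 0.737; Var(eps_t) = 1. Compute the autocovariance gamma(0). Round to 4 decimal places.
\gamma(0) = 2.2413

Multiply the model equation by X_{t-k} and take expectations. With theta_0 = psi_0 = 1 and psi_j the MA(infinity) weights, this gives
  gamma(k) - sum_i phi_i gamma(k-i) = c_k,
  c_k = sigma^2 * sum_{j=k..q} theta_j psi_{j-k}   (c_k = 0 for k > q),
using gamma(-m) = gamma(m).
psi-weights needed (psi_j = theta_j + sum_i phi_i psi_{j-i}):
  psi_1 = theta_1 + phi_1 = -0.402 + (-0.236) = -0.638
  psi_2 = theta_2 + phi_1 psi_1 = 0.737 + (-0.236)(-0.638) = 0.887568
Right-hand sides:
  c_0 = sigma^2 (1 + theta_1 psi_1 + theta_2 psi_2) = 1 * (1 + (-0.402)(-0.638) + (0.737)(0.887568)) = 1 * 1.910614 = 1.910614
  c_1 = sigma^2 (theta_1 + theta_2 psi_1) = 1 * (-0.402 + (0.737)(-0.638)) = -0.872206
  c_2 = sigma^2 theta_2 = 1 * (0.737) = 0.737
Equations for k = 0 and k = 1 (AR order 1):
  gamma(0) = phi_1 gamma(1) + c_0
  gamma(1) = phi_1 gamma(0) + c_1
Substituting the second into the first: gamma(0) (1 - phi_1^2) = c_0 + phi_1 c_1, so
  gamma(0) = (c_0 + phi_1 c_1) / (1 - phi_1^2) = (1.910614 + (-0.236)(-0.872206)) / (1 - (-0.236)^2) = 2.116454 / 0.944304 = 2.241285.
Therefore gamma(0) = 2.2413 (to 4 decimal places).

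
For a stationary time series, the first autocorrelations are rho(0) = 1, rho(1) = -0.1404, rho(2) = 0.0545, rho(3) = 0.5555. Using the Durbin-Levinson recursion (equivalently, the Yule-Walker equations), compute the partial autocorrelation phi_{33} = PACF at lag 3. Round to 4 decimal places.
\phi_{33} = 0.5800

The PACF at lag k is phi_{kk}, the last component of the solution
to the Yule-Walker system G_k phi = r_k where
  (G_k)_{ij} = rho(|i - j|), (r_k)_i = rho(i), i,j = 1..k.
Equivalently, Durbin-Levinson gives phi_{kk} iteratively:
  phi_{11} = rho(1)
  phi_{kk} = [rho(k) - sum_{j=1..k-1} phi_{k-1,j} rho(k-j)]
            / [1 - sum_{j=1..k-1} phi_{k-1,j} rho(j)],
  phi_{k,j} = phi_{k-1,j} - phi_{kk} phi_{k-1,k-j},  j = 1..k-1.
Step k = 1:
  phi_11 = rho(1) = -0.1404.
Step k = 2:
  phi_22 = [rho(2) - phi_11 rho(1)] / [1 - phi_11 rho(1)] = [0.0545 - (-0.1404)(-0.1404)] / [1 - (-0.1404)(-0.1404)]
         = 0.03478784 / 0.98028784 = 0.035487.
  Update: phi_21 = phi_11 - phi_22 phi_11 = -0.1404 - (0.035487)(-0.1404) = -0.135418.
Step k = 3:
  phi_33 = [rho(3) - phi_21 rho(2) - phi_22 rho(1)] / [1 - phi_21 rho(1) - phi_22 rho(2)]
    numerator   = 0.5555 - (-0.135418)(0.0545) - (0.035487)(-0.1404) = 0.56786268
    denominator = 1 - (-0.135418)(-0.1404) - (0.035487)(0.0545) = 0.97905331
  phi_33 = 0.56786268 / 0.97905331 = 0.58.
Therefore phi_{33} = 0.5800.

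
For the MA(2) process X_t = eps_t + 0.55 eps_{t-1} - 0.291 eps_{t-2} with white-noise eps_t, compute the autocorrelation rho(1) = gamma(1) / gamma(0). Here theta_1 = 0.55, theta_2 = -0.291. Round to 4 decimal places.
\rho(1) = 0.2811

For an MA(q) process with theta_0 = 1, the autocovariance is
  gamma(k) = sigma^2 * sum_{i=0..q-k} theta_i * theta_{i+k},
and rho(k) = gamma(k) / gamma(0). Sigma^2 cancels.
  numerator   = (1)*(0.55) + (0.55)*(-0.291) = 0.38995.
  denominator = (1)^2 + (0.55)^2 + (-0.291)^2 = 1.387181.
  rho(1) = 0.38995 / 1.387181 = 0.2811.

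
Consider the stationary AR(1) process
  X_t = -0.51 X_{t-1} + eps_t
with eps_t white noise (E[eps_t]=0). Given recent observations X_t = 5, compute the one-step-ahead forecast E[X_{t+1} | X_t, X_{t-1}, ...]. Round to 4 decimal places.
E[X_{t+1} \mid \mathcal F_t] = -2.5500

For an AR(p) model X_t = c + sum_i phi_i X_{t-i} + eps_t, the
one-step-ahead conditional mean is
  E[X_{t+1} | X_t, ...] = c + sum_i phi_i X_{t+1-i}.
Substitute known values:
  E[X_{t+1} | ...] = (-0.51) * (5)
                   = -2.5500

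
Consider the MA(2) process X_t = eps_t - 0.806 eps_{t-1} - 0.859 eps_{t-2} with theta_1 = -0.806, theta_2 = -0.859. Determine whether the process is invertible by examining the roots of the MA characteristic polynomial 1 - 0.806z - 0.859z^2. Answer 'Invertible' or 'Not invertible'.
\text{Not invertible}

The MA(q) characteristic polynomial is P(z) = 1 - 0.806z - 0.859z^2.
Invertibility requires all roots to lie outside the unit circle, i.e. |z| > 1 for every root.
Set 1 + (-0.806) z + (-0.859) z^2 = 0, i.e. a z^2 + b z + c = 0 with a = -0.859, b = -0.806, c = 1.
Discriminant D = b^2 - 4ac = (-0.806)^2 - 4*(-0.859)*1 = 0.649636 - (-3.436) = 4.085636.
D >= 0, so the roots are real: z = (-b +/- sqrt(D)) / (2a) = (0.806 +/- 2.021296) / (-1.718).
  z_1 = (0.806 + 2.021296) / (-1.718) = -1.6457,   |z_1| = 1.6457.
  z_2 = (0.806 - 2.021296) / (-1.718) = 0.7074,   |z_2| = 0.7074.
Moduli of all roots: 1.6457, 0.7074.
All moduli strictly greater than 1? No.
Verdict: Not invertible.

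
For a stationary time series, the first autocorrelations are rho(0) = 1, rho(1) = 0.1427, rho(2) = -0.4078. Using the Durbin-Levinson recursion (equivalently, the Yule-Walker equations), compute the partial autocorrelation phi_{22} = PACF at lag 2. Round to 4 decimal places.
\phi_{22} = -0.4371

The PACF at lag k is phi_{kk}, the last component of the solution
to the Yule-Walker system G_k phi = r_k where
  (G_k)_{ij} = rho(|i - j|), (r_k)_i = rho(i), i,j = 1..k.
Equivalently, Durbin-Levinson gives phi_{kk} iteratively:
  phi_{11} = rho(1)
  phi_{kk} = [rho(k) - sum_{j=1..k-1} phi_{k-1,j} rho(k-j)]
            / [1 - sum_{j=1..k-1} phi_{k-1,j} rho(j)],
  phi_{k,j} = phi_{k-1,j} - phi_{kk} phi_{k-1,k-j},  j = 1..k-1.
Step k = 1:
  phi_11 = rho(1) = 0.1427.
Step k = 2:
  phi_22 = [rho(2) - phi_11 rho(1)] / [1 - phi_11 rho(1)] = [-0.4078 - (0.1427)(0.1427)] / [1 - (0.1427)(0.1427)]
         = -0.42816329 / 0.97963671 = -0.4371.
Therefore phi_{22} = -0.4371.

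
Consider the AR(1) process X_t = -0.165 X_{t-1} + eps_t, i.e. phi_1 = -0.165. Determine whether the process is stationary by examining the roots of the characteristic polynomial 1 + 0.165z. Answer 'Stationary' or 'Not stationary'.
\text{Stationary}

The AR(p) characteristic polynomial is P(z) = 1 + 0.165z.
Stationarity requires all roots to lie outside the unit circle, i.e. |z| > 1 for every root.
This is linear in z: 1 + (0.165) z = 0  =>  z = -1/(0.165) = -6.060606,  |z| = 6.060606.
Moduli of all roots: 6.0606.
All moduli strictly greater than 1? Yes.
Verdict: Stationary.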